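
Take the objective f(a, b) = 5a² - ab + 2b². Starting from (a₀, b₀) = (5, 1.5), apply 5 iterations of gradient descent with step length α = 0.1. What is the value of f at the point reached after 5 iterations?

0.078870259925

∇f = (10a - b, -a + 4b)
Step 1: at (5, 1.5), ∇f = (48.5, 1) → (5, 1.5) − 0.1·(48.5, 1) = (0.15, 1.4)
Step 2: at (0.15, 1.4), ∇f = (0.1, 5.45) → (0.15, 1.4) − 0.1·(0.1, 5.45) = (0.14, 0.855)
Step 3: at (0.14, 0.855), ∇f = (0.545, 3.28) → (0.14, 0.855) − 0.1·(0.545, 3.28) = (0.0855, 0.527)
Step 4: at (0.0855, 0.527), ∇f = (0.328, 2.0225) → (0.0855, 0.527) − 0.1·(0.328, 2.0225) = (0.0527, 0.32475)
Step 5: at (0.0527, 0.32475), ∇f = (0.20225, 1.2463) → (0.0527, 0.32475) − 0.1·(0.20225, 1.2463) = (0.032475, 0.20012)
f(0.032475, 0.20012) = 0.078870259925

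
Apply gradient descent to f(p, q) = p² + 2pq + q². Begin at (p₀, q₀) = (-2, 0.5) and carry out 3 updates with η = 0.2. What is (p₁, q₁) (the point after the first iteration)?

(-1.4, 1.1)

∇f = (2p + 2q, 2p + 2q)
Step 1: at (-2, 0.5), ∇f = (-3, -3) → (-2, 0.5) − 0.2·(-3, -3) = (-1.4, 1.1)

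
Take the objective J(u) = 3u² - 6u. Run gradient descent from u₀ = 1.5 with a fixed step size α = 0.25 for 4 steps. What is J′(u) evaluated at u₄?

0.1875

J′(u) = 6u - 6
Step 1: J′(1.5) = 3; u₁ = 1.5 − 0.25·3 = 0.75
Step 2: J′(0.75) = -1.5; u₂ = 0.75 − 0.25·(-1.5) = 1.125
Step 3: J′(1.125) = 0.75; u₃ = 1.125 − 0.25·0.75 = 0.9375
Step 4: J′(0.9375) = -0.375; u₄ = 0.9375 − 0.25·(-0.375) = 1.03125
J′(u) at (1.03125) = 0.1875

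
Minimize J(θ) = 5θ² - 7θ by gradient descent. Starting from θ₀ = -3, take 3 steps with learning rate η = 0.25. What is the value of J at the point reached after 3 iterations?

777.23828125

J′(θ) = 10θ - 7
θ₁ = -3 − 0.25·(-37) = 6.25
θ₂ = 6.25 − 0.25·55.5 = -7.625
θ₃ = -7.625 − 0.25·(-83.25) = 13.1875
J(13.1875) = 777.23828125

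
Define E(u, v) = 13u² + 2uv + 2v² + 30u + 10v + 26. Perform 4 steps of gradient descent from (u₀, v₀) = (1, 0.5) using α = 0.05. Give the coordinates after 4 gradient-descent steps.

∇E = (26u + 2v + 30, 2u + 4v + 10)
(u₁, v₁) = (1, 0.5) − 0.05·(57, 14) = (-1.85, -0.2)
(u₂, v₂) = (-1.85, -0.2) − 0.05·(-18.5, 5.5) = (-0.925, -0.475)
(u₃, v₃) = (-0.925, -0.475) − 0.05·(5, 6.25) = (-1.175, -0.7875)
(u₄, v₄) = (-1.175, -0.7875) − 0.05·(-2.125, 4.5) = (-1.06875, -1.0125)

(-1.06875, -1.0125)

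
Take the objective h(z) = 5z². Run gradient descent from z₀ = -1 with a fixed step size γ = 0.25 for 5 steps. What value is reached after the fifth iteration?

7.59375

h′(z) = 10z
Step 1: h′(-1) = -10; z₁ = -1 − 0.25·(-10) = 1.5
Step 2: h′(1.5) = 15; z₂ = 1.5 − 0.25·15 = -2.25
Step 3: h′(-2.25) = -22.5; z₃ = -2.25 − 0.25·(-22.5) = 3.375
Step 4: h′(3.375) = 33.75; z₄ = 3.375 − 0.25·33.75 = -5.0625
Step 5: h′(-5.0625) = -50.625; z₅ = -5.0625 − 0.25·(-50.625) = 7.59375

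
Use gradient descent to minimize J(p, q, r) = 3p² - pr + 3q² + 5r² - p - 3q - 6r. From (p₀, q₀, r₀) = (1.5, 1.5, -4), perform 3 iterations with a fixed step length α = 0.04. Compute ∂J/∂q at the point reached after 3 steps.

∇J = (6p - r - 1, 6q - 3, -p + 10r - 6)
(p₁, q₁, r₁) = (1.5, 1.5, -4) − 0.04·(12, 6, -47.5) = (1.02, 1.26, -2.1)
(p₂, q₂, r₂) = (1.02, 1.26, -2.1) − 0.04·(7.22, 4.56, -28.02) = (0.7312, 1.0776, -0.9792)
(p₃, q₃, r₃) = (0.7312, 1.0776, -0.9792) − 0.04·(4.3664, 3.4656, -16.5232) = (0.556544, 0.938976, -0.318272)
∂J/∂q at (0.556544, 0.938976, -0.318272) = 2.633856

2.633856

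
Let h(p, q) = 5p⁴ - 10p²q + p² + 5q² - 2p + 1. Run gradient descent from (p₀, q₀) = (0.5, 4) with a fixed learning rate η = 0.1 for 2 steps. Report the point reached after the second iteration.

(-158.77075, 18.9225)

∇h = (20p³ - 20pq + 2p - 2, -10p² + 10q)
(p₁, q₁) = (0.5, 4) − 0.1·(-38.5, 37.5) = (4.35, 0.25)
(p₂, q₂) = (4.35, 0.25) − 0.1·(1631.2075, -186.725) = (-158.77075, 18.9225)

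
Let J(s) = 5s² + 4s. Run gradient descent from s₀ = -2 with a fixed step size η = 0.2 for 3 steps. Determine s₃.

J′(s) = 10s + 4
Step 1: J′(-2) = -16; s₁ = -2 − 0.2·(-16) = 1.2
Step 2: J′(1.2) = 16; s₂ = 1.2 − 0.2·16 = -2
Step 3: J′(-2) = -16; s₃ = -2 − 0.2·(-16) = 1.2

1.2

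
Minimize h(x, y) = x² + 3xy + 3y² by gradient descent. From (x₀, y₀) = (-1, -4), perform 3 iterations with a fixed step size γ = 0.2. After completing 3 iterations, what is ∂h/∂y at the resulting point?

∇h = (2x + 3y, 3x + 6y)
(x₁, y₁) = (-1, -4) − 0.2·(-14, -27) = (1.8, 1.4)
(x₂, y₂) = (1.8, 1.4) − 0.2·(7.8, 13.8) = (0.24, -1.36)
(x₃, y₃) = (0.24, -1.36) − 0.2·(-3.6, -7.44) = (0.96, 0.128)
∂h/∂y at (0.96, 0.128) = 3.648

3.648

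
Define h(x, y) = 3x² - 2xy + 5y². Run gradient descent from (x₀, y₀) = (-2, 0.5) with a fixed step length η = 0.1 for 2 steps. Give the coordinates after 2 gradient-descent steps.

∇h = (6x - 2y, -2x + 10y)
(x₁, y₁) = (-2, 0.5) − 0.1·(-13, 9) = (-0.7, -0.4)
(x₂, y₂) = (-0.7, -0.4) − 0.1·(-3.4, -2.6) = (-0.36, -0.14)

(-0.36, -0.14)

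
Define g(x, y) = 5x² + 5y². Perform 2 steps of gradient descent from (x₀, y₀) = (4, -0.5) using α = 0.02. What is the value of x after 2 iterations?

2.56

∇g = (10x, 10y)
Step 1: at (4, -0.5), ∇g = (40, -5) → (4, -0.5) − 0.02·(40, -5) = (3.2, -0.4)
Step 2: at (3.2, -0.4), ∇g = (32, -4) → (3.2, -0.4) − 0.02·(32, -4) = (2.56, -0.32)
x = 2.56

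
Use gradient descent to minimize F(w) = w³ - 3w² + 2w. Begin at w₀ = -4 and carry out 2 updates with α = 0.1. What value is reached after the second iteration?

F′(w) = 3w² - 6w + 2
w₁ = -4 − 0.1·74 = -11.4
w₂ = -11.4 − 0.1·460.28 = -57.428

-57.428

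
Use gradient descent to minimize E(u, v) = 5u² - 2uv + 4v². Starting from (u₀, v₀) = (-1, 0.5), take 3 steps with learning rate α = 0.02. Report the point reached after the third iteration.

∇E = (10u - 2v, -2u + 8v)
(u₁, v₁) = (-1, 0.5) − 0.02·(-11, 6) = (-0.78, 0.38)
(u₂, v₂) = (-0.78, 0.38) − 0.02·(-8.56, 4.6) = (-0.6088, 0.288)
(u₃, v₃) = (-0.6088, 0.288) − 0.02·(-6.664, 3.5216) = (-0.47552, 0.217568)

(-0.47552, 0.217568)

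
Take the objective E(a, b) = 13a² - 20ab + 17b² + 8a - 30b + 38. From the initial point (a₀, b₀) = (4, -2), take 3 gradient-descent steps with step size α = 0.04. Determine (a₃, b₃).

(-2.320128, 5.117952)

∇E = (26a - 20b + 8, -20a + 34b - 30)
Step 1: at (4, -2), ∇E = (152, -178) → (4, -2) − 0.04·(152, -178) = (-2.08, 5.12)
Step 2: at (-2.08, 5.12), ∇E = (-148.48, 185.68) → (-2.08, 5.12) − 0.04·(-148.48, 185.68) = (3.8592, -2.3072)
Step 3: at (3.8592, -2.3072), ∇E = (154.4832, -185.6288) → (3.8592, -2.3072) − 0.04·(154.4832, -185.6288) = (-2.320128, 5.117952)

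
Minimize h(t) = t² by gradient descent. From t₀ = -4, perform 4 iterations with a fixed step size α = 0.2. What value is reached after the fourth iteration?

h′(t) = 2t
Step 1: h′(-4) = -8; t₁ = -4 − 0.2·(-8) = -2.4
Step 2: h′(-2.4) = -4.8; t₂ = -2.4 − 0.2·(-4.8) = -1.44
Step 3: h′(-1.44) = -2.88; t₃ = -1.44 − 0.2·(-2.88) = -0.864
Step 4: h′(-0.864) = -1.728; t₄ = -0.864 − 0.2·(-1.728) = -0.5184

-0.5184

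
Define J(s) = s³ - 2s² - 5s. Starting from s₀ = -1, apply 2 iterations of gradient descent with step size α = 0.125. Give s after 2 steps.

-1.8359375

J′(s) = 3s² - 4s - 5
s₁ = -1 − 0.125·2 = -1.25
s₂ = -1.25 − 0.125·4.6875 = -1.8359375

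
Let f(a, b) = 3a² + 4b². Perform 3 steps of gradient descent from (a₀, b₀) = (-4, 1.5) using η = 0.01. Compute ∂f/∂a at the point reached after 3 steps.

∇f = (6a, 8b)
(a₁, b₁) = (-4, 1.5) − 0.01·(-24, 12) = (-3.76, 1.38)
(a₂, b₂) = (-3.76, 1.38) − 0.01·(-22.56, 11.04) = (-3.5344, 1.2696)
(a₃, b₃) = (-3.5344, 1.2696) − 0.01·(-21.2064, 10.1568) = (-3.322336, 1.168032)
∂f/∂a at (-3.322336, 1.168032) = -19.934016

-19.934016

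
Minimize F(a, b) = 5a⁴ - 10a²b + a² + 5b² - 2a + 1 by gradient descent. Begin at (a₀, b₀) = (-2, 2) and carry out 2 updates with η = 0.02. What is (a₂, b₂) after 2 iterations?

(-0.4888192, 1.93568)

∇F = (20a³ - 20ab + 2a - 2, -10a² + 10b)
Step 1: at (-2, 2), ∇F = (-86, -20) → (-2, 2) − 0.02·(-86, -20) = (-0.28, 2.4)
Step 2: at (-0.28, 2.4), ∇F = (10.44096, 23.216) → (-0.28, 2.4) − 0.02·(10.44096, 23.216) = (-0.4888192, 1.93568)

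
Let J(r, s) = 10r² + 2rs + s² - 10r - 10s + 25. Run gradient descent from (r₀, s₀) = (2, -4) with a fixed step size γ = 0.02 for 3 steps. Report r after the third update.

1.108224

∇J = (20r + 2s - 10, 2r + 2s - 10)
Step 1: at (2, -4), ∇J = (22, -14) → (2, -4) − 0.02·(22, -14) = (1.56, -3.72)
Step 2: at (1.56, -3.72), ∇J = (13.76, -14.32) → (1.56, -3.72) − 0.02·(13.76, -14.32) = (1.2848, -3.4336)
Step 3: at (1.2848, -3.4336), ∇J = (8.8288, -14.2976) → (1.2848, -3.4336) − 0.02·(8.8288, -14.2976) = (1.108224, -3.147648)
r = 1.108224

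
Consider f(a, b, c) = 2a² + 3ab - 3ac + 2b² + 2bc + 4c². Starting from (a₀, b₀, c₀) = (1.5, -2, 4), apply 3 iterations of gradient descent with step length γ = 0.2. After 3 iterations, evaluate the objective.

∇f = (4a + 3b - 3c, 3a + 4b + 2c, -3a + 2b + 8c)
(a₁, b₁, c₁) = (1.5, -2, 4) − 0.2·(-12, 4.5, 23.5) = (3.9, -2.9, -0.7)
(a₂, b₂, c₂) = (3.9, -2.9, -0.7) − 0.2·(9, -1.3, -23.1) = (2.1, -2.64, 3.92)
(a₃, b₃, c₃) = (2.1, -2.64, 3.92) − 0.2·(-11.28, 3.58, 19.78) = (4.356, -3.356, -0.036)
f(4.356, -3.356, -0.036) = 17.336

17.336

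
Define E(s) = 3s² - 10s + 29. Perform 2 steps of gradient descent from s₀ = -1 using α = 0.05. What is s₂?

E′(s) = 6s - 10
Step 1: E′(-1) = -16; s₁ = -1 − 0.05·(-16) = -0.2
Step 2: E′(-0.2) = -11.2; s₂ = -0.2 − 0.05·(-11.2) = 0.36

0.36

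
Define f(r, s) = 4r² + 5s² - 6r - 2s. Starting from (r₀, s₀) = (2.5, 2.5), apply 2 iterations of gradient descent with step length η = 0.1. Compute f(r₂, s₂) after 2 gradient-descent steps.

-2.4304

∇f = (8r - 6, 10s - 2)
(r₁, s₁) = (2.5, 2.5) − 0.1·(14, 23) = (1.1, 0.2)
(r₂, s₂) = (1.1, 0.2) − 0.1·(2.8, 0) = (0.82, 0.2)
f(0.82, 0.2) = -2.4304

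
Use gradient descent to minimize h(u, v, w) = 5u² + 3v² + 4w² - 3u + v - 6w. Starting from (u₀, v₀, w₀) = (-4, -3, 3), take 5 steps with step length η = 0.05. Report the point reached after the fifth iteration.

(0.165625, -0.642865, 0.92496)

∇h = (10u - 3, 6v + 1, 8w - 6)
(u₁, v₁, w₁) = (-4, -3, 3) − 0.05·(-43, -17, 18) = (-1.85, -2.15, 2.1)
(u₂, v₂, w₂) = (-1.85, -2.15, 2.1) − 0.05·(-21.5, -11.9, 10.8) = (-0.775, -1.555, 1.56)
(u₃, v₃, w₃) = (-0.775, -1.555, 1.56) − 0.05·(-10.75, -8.33, 6.48) = (-0.2375, -1.1385, 1.236)
(u₄, v₄, w₄) = (-0.2375, -1.1385, 1.236) − 0.05·(-5.375, -5.831, 3.888) = (0.03125, -0.84695, 1.0416)
(u₅, v₅, w₅) = (0.03125, -0.84695, 1.0416) − 0.05·(-2.6875, -4.0817, 2.3328) = (0.165625, -0.642865, 0.92496)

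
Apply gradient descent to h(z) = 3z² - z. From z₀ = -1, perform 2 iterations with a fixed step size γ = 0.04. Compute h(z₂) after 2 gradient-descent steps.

h′(z) = 6z - 1
Step 1: h′(-1) = -7; z₁ = -1 − 0.04·(-7) = -0.72
Step 2: h′(-0.72) = -5.32; z₂ = -0.72 − 0.04·(-5.32) = -0.5072
h(-0.5072) = 1.27895552

1.27895552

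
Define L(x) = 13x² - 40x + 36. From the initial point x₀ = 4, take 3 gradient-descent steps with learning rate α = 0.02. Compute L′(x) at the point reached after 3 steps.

7.077888

L′(x) = 26x - 40
x₁ = 4 − 0.02·64 = 2.72
x₂ = 2.72 − 0.02·30.72 = 2.1056
x₃ = 2.1056 − 0.02·14.7456 = 1.810688
L′(x) at (1.810688) = 7.077888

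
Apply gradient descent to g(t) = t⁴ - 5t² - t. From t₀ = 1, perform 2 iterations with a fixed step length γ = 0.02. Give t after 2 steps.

g′(t) = 4t³ - 10t - 1
Step 1: g′(1) = -7; t₁ = 1 − 0.02·(-7) = 1.14
Step 2: g′(1.14) = -6.473824; t₂ = 1.14 − 0.02·(-6.473824) = 1.26947648

1.26947648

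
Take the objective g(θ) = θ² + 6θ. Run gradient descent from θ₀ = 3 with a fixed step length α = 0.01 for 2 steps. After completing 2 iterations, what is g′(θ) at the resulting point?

11.5248

g′(θ) = 2θ + 6
θ₁ = 3 − 0.01·12 = 2.88
θ₂ = 2.88 − 0.01·11.76 = 2.7624
g′(θ) at (2.7624) = 11.5248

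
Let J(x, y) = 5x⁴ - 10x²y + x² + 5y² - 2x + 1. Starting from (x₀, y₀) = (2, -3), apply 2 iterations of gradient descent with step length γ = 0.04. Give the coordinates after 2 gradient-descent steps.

∇J = (20x³ - 20xy + 2x - 2, -10x² + 10y)
Step 1: at (2, -3), ∇J = (282, -70) → (2, -3) − 0.04·(282, -70) = (-9.28, -0.2)
Step 2: at (-9.28, -0.2), ∇J = (-16041.25504, -863.184) → (-9.28, -0.2) − 0.04·(-16041.25504, -863.184) = (632.3702016, 34.32736)

(632.3702016, 34.32736)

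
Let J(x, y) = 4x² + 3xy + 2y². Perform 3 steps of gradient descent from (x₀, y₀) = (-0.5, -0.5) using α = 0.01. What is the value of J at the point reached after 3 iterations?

1.24357303539925

∇J = (8x + 3y, 3x + 4y)
(x₁, y₁) = (-0.5, -0.5) − 0.01·(-5.5, -3.5) = (-0.445, -0.465)
(x₂, y₂) = (-0.445, -0.465) − 0.01·(-4.955, -3.195) = (-0.39545, -0.43305)
(x₃, y₃) = (-0.39545, -0.43305) − 0.01·(-4.46275, -2.91855) = (-0.3508225, -0.4038645)
J(-0.3508225, -0.4038645) = 1.24357303539925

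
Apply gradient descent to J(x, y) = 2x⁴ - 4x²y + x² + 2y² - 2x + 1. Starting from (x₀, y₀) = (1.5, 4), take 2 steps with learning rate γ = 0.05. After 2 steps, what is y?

4.17

∇J = (8x³ - 8xy + 2x - 2, -4x² + 4y)
Step 1: at (1.5, 4), ∇J = (-20, 7) → (1.5, 4) − 0.05·(-20, 7) = (2.5, 3.65)
Step 2: at (2.5, 3.65), ∇J = (55, -10.4) → (2.5, 3.65) − 0.05·(55, -10.4) = (-0.25, 4.17)
y = 4.17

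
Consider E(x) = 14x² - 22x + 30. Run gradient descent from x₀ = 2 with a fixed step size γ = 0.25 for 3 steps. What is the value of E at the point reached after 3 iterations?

963134.5

E′(x) = 28x - 22
x₁ = 2 − 0.25·34 = -6.5
x₂ = -6.5 − 0.25·(-204) = 44.5
x₃ = 44.5 − 0.25·1224 = -261.5
E(-261.5) = 963134.5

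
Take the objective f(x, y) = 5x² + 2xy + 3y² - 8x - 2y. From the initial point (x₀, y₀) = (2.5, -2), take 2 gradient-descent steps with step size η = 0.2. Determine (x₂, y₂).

(1.78, 0.48)

∇f = (10x + 2y - 8, 2x + 6y - 2)
(x₁, y₁) = (2.5, -2) − 0.2·(13, -9) = (-0.1, -0.2)
(x₂, y₂) = (-0.1, -0.2) − 0.2·(-9.4, -3.4) = (1.78, 0.48)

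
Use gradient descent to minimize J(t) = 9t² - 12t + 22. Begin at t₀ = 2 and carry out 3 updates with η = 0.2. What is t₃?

J′(t) = 18t - 12
Step 1: J′(2) = 24; t₁ = 2 − 0.2·24 = -2.8
Step 2: J′(-2.8) = -62.4; t₂ = -2.8 − 0.2·(-62.4) = 9.68
Step 3: J′(9.68) = 162.24; t₃ = 9.68 − 0.2·162.24 = -22.768

-22.768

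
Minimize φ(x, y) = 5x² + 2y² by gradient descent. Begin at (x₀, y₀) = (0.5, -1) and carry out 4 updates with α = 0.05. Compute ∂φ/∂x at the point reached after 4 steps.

0.3125

∇φ = (10x, 4y)
(x₁, y₁) = (0.5, -1) − 0.05·(5, -4) = (0.25, -0.8)
(x₂, y₂) = (0.25, -0.8) − 0.05·(2.5, -3.2) = (0.125, -0.64)
(x₃, y₃) = (0.125, -0.64) − 0.05·(1.25, -2.56) = (0.0625, -0.512)
(x₄, y₄) = (0.0625, -0.512) − 0.05·(0.625, -2.048) = (0.03125, -0.4096)
∂φ/∂x at (0.03125, -0.4096) = 0.3125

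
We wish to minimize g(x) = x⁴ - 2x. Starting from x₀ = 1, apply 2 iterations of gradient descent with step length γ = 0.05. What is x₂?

g′(x) = 4x³ - 2
Step 1: g′(1) = 2; x₁ = 1 − 0.05·2 = 0.9
Step 2: g′(0.9) = 0.916; x₂ = 0.9 − 0.05·0.916 = 0.8542

0.8542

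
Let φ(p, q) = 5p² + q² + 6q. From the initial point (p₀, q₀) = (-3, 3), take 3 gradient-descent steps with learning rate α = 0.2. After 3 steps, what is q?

∇φ = (10p, 2q + 6)
(p₁, q₁) = (-3, 3) − 0.2·(-30, 12) = (3, 0.6)
(p₂, q₂) = (3, 0.6) − 0.2·(30, 7.2) = (-3, -0.84)
(p₃, q₃) = (-3, -0.84) − 0.2·(-30, 4.32) = (3, -1.704)
q = -1.704

-1.704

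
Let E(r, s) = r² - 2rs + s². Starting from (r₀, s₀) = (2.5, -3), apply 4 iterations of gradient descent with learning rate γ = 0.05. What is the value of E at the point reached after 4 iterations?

∇E = (2r - 2s, -2r + 2s)
Step 1: at (2.5, -3), ∇E = (11, -11) → (2.5, -3) − 0.05·(11, -11) = (1.95, -2.45)
Step 2: at (1.95, -2.45), ∇E = (8.8, -8.8) → (1.95, -2.45) − 0.05·(8.8, -8.8) = (1.51, -2.01)
Step 3: at (1.51, -2.01), ∇E = (7.04, -7.04) → (1.51, -2.01) − 0.05·(7.04, -7.04) = (1.158, -1.658)
Step 4: at (1.158, -1.658), ∇E = (5.632, -5.632) → (1.158, -1.658) − 0.05·(5.632, -5.632) = (0.8764, -1.3764)
E(0.8764, -1.3764) = 5.07510784

5.07510784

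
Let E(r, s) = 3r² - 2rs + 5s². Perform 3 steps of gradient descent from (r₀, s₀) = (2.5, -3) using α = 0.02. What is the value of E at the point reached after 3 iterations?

∇E = (6r - 2s, -2r + 10s)
Step 1: at (2.5, -3), ∇E = (21, -35) → (2.5, -3) − 0.02·(21, -35) = (2.08, -2.3)
Step 2: at (2.08, -2.3), ∇E = (17.08, -27.16) → (2.08, -2.3) − 0.02·(17.08, -27.16) = (1.7384, -1.7568)
Step 3: at (1.7384, -1.7568), ∇E = (13.944, -21.0448) → (1.7384, -1.7568) − 0.02·(13.944, -21.0448) = (1.45952, -1.335904)
E(1.45952, -1.335904) = 19.21335058944

19.21335058944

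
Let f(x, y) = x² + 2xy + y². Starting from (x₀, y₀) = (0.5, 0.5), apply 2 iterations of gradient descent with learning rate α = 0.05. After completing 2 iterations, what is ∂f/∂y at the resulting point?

1.28

∇f = (2x + 2y, 2x + 2y)
Step 1: at (0.5, 0.5), ∇f = (2, 2) → (0.5, 0.5) − 0.05·(2, 2) = (0.4, 0.4)
Step 2: at (0.4, 0.4), ∇f = (1.6, 1.6) → (0.4, 0.4) − 0.05·(1.6, 1.6) = (0.32, 0.32)
∂f/∂y at (0.32, 0.32) = 1.28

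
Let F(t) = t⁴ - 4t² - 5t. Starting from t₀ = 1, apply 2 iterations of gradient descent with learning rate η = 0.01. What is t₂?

F′(t) = 4t³ - 8t - 5
t₁ = 1 − 0.01·(-9) = 1.09
t₂ = 1.09 − 0.01·(-8.539884) = 1.17539884

1.17539884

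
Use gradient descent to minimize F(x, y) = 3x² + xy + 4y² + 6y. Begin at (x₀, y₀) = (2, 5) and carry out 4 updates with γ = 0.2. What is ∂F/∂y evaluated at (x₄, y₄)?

∇F = (6x + y, x + 8y + 6)
(x₁, y₁) = (2, 5) − 0.2·(17, 48) = (-1.4, -4.6)
(x₂, y₂) = (-1.4, -4.6) − 0.2·(-13, -32.2) = (1.2, 1.84)
(x₃, y₃) = (1.2, 1.84) − 0.2·(9.04, 21.92) = (-0.608, -2.544)
(x₄, y₄) = (-0.608, -2.544) − 0.2·(-6.192, -14.96) = (0.6304, 0.448)
∂F/∂y at (0.6304, 0.448) = 10.2144

10.2144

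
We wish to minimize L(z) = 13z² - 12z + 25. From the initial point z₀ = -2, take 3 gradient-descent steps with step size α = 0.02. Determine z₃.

L′(z) = 26z - 12
Step 1: L′(-2) = -64; z₁ = -2 − 0.02·(-64) = -0.72
Step 2: L′(-0.72) = -30.72; z₂ = -0.72 − 0.02·(-30.72) = -0.1056
Step 3: L′(-0.1056) = -14.7456; z₃ = -0.1056 − 0.02·(-14.7456) = 0.189312

0.189312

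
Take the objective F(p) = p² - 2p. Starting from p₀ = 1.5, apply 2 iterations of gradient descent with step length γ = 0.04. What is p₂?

F′(p) = 2p - 2
Step 1: F′(1.5) = 1; p₁ = 1.5 − 0.04·1 = 1.46
Step 2: F′(1.46) = 0.92; p₂ = 1.46 − 0.04·0.92 = 1.4232

1.4232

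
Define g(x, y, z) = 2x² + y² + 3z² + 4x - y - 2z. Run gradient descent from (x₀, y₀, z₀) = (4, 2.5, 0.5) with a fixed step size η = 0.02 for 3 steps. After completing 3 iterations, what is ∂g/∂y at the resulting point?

∇g = (4x + 4, 2y - 1, 6z - 2)
(x₁, y₁, z₁) = (4, 2.5, 0.5) − 0.02·(20, 4, 1) = (3.6, 2.42, 0.48)
(x₂, y₂, z₂) = (3.6, 2.42, 0.48) − 0.02·(18.4, 3.84, 0.88) = (3.232, 2.3432, 0.4624)
(x₃, y₃, z₃) = (3.232, 2.3432, 0.4624) − 0.02·(16.928, 3.6864, 0.7744) = (2.89344, 2.269472, 0.446912)
∂g/∂y at (2.89344, 2.269472, 0.446912) = 3.538944

3.538944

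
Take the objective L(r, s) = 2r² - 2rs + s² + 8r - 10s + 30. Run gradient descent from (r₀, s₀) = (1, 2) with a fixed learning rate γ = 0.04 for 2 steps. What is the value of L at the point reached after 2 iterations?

12.42829824

∇L = (4r - 2s + 8, -2r + 2s - 10)
(r₁, s₁) = (1, 2) − 0.04·(8, -8) = (0.68, 2.32)
(r₂, s₂) = (0.68, 2.32) − 0.04·(6.08, -6.72) = (0.4368, 2.5888)
L(0.4368, 2.5888) = 12.42829824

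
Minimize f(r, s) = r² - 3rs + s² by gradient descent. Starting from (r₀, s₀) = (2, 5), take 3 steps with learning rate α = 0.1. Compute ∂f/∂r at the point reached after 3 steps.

∇f = (2r - 3s, -3r + 2s)
(r₁, s₁) = (2, 5) − 0.1·(-11, 4) = (3.1, 4.6)
(r₂, s₂) = (3.1, 4.6) − 0.1·(-7.6, -0.1) = (3.86, 4.61)
(r₃, s₃) = (3.86, 4.61) − 0.1·(-6.11, -2.36) = (4.471, 4.846)
∂f/∂r at (4.471, 4.846) = -5.596

-5.596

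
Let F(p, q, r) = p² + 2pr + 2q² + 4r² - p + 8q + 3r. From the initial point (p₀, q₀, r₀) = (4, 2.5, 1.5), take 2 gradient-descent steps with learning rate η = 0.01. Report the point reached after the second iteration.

∇F = (2p + 2r - 1, 4q + 8, 2p + 8r + 3)
Step 1: at (4, 2.5, 1.5), ∇F = (10, 18, 23) → (4, 2.5, 1.5) − 0.01·(10, 18, 23) = (3.9, 2.32, 1.27)
Step 2: at (3.9, 2.32, 1.27), ∇F = (9.34, 17.28, 20.96) → (3.9, 2.32, 1.27) − 0.01·(9.34, 17.28, 20.96) = (3.8066, 2.1472, 1.0604)

(3.8066, 2.1472, 1.0604)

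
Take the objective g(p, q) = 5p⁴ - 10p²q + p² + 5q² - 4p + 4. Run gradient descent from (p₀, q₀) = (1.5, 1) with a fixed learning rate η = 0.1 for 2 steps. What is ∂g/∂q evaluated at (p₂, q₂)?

∇g = (20p³ - 20pq + 2p - 4, -10p² + 10q)
(p₁, q₁) = (1.5, 1) − 0.1·(36.5, -12.5) = (-2.15, 2.25)
(p₂, q₂) = (-2.15, 2.25) − 0.1·(-110.3175, -23.725) = (8.88175, 4.6225)
∂g/∂q at (8.88175, 4.6225) = -742.629830625

-742.629830625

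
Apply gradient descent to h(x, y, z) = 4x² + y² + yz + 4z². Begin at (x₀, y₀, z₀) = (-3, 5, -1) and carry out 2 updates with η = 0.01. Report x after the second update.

∇h = (8x, 2y + z, y + 8z)
Step 1: at (-3, 5, -1), ∇h = (-24, 9, -3) → (-3, 5, -1) − 0.01·(-24, 9, -3) = (-2.76, 4.91, -0.97)
Step 2: at (-2.76, 4.91, -0.97), ∇h = (-22.08, 8.85, -2.85) → (-2.76, 4.91, -0.97) − 0.01·(-22.08, 8.85, -2.85) = (-2.5392, 4.8215, -0.9415)
x = -2.5392

-2.5392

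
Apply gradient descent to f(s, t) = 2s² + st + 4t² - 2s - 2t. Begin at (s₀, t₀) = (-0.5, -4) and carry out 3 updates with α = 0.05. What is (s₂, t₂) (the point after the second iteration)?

∇f = (4s + t - 2, s + 8t - 2)
Step 1: at (-0.5, -4), ∇f = (-8, -34.5) → (-0.5, -4) − 0.05·(-8, -34.5) = (-0.1, -2.275)
Step 2: at (-0.1, -2.275), ∇f = (-4.675, -20.3) → (-0.1, -2.275) − 0.05·(-4.675, -20.3) = (0.13375, -1.26)

(0.13375, -1.26)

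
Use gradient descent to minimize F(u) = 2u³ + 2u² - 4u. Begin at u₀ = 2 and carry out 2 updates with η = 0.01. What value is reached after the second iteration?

F′(u) = 6u² + 4u - 4
Step 1: F′(2) = 28; u₁ = 2 − 0.01·28 = 1.72
Step 2: F′(1.72) = 20.6304; u₂ = 1.72 − 0.01·20.6304 = 1.513696

1.513696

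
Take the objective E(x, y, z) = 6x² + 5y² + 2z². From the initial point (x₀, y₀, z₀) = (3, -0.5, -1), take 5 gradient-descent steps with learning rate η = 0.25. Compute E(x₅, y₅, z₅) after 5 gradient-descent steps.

55368.081298828125

∇E = (12x, 10y, 4z)
Step 1: at (3, -0.5, -1), ∇E = (36, -5, -4) → (3, -0.5, -1) − 0.25·(36, -5, -4) = (-6, 0.75, 0)
Step 2: at (-6, 0.75, 0), ∇E = (-72, 7.5, 0) → (-6, 0.75, 0) − 0.25·(-72, 7.5, 0) = (12, -1.125, 0)
Step 3: at (12, -1.125, 0), ∇E = (144, -11.25, 0) → (12, -1.125, 0) − 0.25·(144, -11.25, 0) = (-24, 1.6875, 0)
Step 4: at (-24, 1.6875, 0), ∇E = (-288, 16.875, 0) → (-24, 1.6875, 0) − 0.25·(-288, 16.875, 0) = (48, -2.53125, 0)
Step 5: at (48, -2.53125, 0), ∇E = (576, -25.3125, 0) → (48, -2.53125, 0) − 0.25·(576, -25.3125, 0) = (-96, 3.796875, 0)
E(-96, 3.796875, 0) = 55368.081298828125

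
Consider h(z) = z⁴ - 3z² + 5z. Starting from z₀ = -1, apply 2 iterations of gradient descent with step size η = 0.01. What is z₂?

h′(z) = 4z³ - 6z + 5
z₁ = -1 − 0.01·7 = -1.07
z₂ = -1.07 − 0.01·6.519828 = -1.13519828

-1.13519828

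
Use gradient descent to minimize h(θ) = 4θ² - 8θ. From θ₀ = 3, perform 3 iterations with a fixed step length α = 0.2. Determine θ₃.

h′(θ) = 8θ - 8
Step 1: h′(3) = 16; θ₁ = 3 − 0.2·16 = -0.2
Step 2: h′(-0.2) = -9.6; θ₂ = -0.2 − 0.2·(-9.6) = 1.72
Step 3: h′(1.72) = 5.76; θ₃ = 1.72 − 0.2·5.76 = 0.568

0.568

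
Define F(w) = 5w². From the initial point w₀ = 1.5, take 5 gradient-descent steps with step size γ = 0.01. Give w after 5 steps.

0.885735

F′(w) = 10w
Step 1: F′(1.5) = 15; w₁ = 1.5 − 0.01·15 = 1.35
Step 2: F′(1.35) = 13.5; w₂ = 1.35 − 0.01·13.5 = 1.215
Step 3: F′(1.215) = 12.15; w₃ = 1.215 − 0.01·12.15 = 1.0935
Step 4: F′(1.0935) = 10.935; w₄ = 1.0935 − 0.01·10.935 = 0.98415
Step 5: F′(0.98415) = 9.8415; w₅ = 0.98415 − 0.01·9.8415 = 0.885735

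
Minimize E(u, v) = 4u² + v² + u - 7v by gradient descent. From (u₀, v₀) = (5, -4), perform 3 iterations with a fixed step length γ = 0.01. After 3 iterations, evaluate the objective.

101.221306252304

∇E = (8u + 1, 2v - 7)
Step 1: at (5, -4), ∇E = (41, -15) → (5, -4) − 0.01·(41, -15) = (4.59, -3.85)
Step 2: at (4.59, -3.85), ∇E = (37.72, -14.7) → (4.59, -3.85) − 0.01·(37.72, -14.7) = (4.2128, -3.703)
Step 3: at (4.2128, -3.703), ∇E = (34.7024, -14.406) → (4.2128, -3.703) − 0.01·(34.7024, -14.406) = (3.865776, -3.55894)
E(3.865776, -3.55894) = 101.221306252304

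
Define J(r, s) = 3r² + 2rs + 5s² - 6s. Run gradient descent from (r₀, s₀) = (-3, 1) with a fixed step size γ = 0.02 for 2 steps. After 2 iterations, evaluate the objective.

∇J = (6r + 2s, 2r + 10s - 6)
Step 1: at (-3, 1), ∇J = (-16, -2) → (-3, 1) − 0.02·(-16, -2) = (-2.68, 1.04)
Step 2: at (-2.68, 1.04), ∇J = (-14, -0.96) → (-2.68, 1.04) − 0.02·(-14, -0.96) = (-2.4, 1.0592)
J(-2.4, 1.0592) = 11.4501632

11.4501632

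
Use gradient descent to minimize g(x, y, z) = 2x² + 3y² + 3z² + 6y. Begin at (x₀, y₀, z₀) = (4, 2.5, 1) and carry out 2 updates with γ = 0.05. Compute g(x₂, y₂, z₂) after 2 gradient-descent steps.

∇g = (4x, 6y + 6, 6z)
(x₁, y₁, z₁) = (4, 2.5, 1) − 0.05·(16, 21, 6) = (3.2, 1.45, 0.7)
(x₂, y₂, z₂) = (3.2, 1.45, 0.7) − 0.05·(12.8, 14.7, 4.2) = (2.56, 0.715, 0.49)
g(2.56, 0.715, 0.49) = 19.651175

19.651175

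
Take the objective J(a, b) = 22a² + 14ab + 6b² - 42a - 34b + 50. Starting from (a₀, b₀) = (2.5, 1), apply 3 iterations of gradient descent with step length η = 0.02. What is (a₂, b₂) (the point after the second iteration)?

∇J = (44a + 14b - 42, 14a + 12b - 34)
(a₁, b₁) = (2.5, 1) − 0.02·(82, 13) = (0.86, 0.74)
(a₂, b₂) = (0.86, 0.74) − 0.02·(6.2, -13.08) = (0.736, 1.0016)

(0.736, 1.0016)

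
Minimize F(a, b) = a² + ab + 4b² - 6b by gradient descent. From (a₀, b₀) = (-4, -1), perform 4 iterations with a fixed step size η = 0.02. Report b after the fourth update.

0.1114712

∇F = (2a + b, a + 8b - 6)
Step 1: at (-4, -1), ∇F = (-9, -18) → (-4, -1) − 0.02·(-9, -18) = (-3.82, -0.64)
Step 2: at (-3.82, -0.64), ∇F = (-8.28, -14.94) → (-3.82, -0.64) − 0.02·(-8.28, -14.94) = (-3.6544, -0.3412)
Step 3: at (-3.6544, -0.3412), ∇F = (-7.65, -12.384) → (-3.6544, -0.3412) − 0.02·(-7.65, -12.384) = (-3.5014, -0.09352)
Step 4: at (-3.5014, -0.09352), ∇F = (-7.09632, -10.24956) → (-3.5014, -0.09352) − 0.02·(-7.09632, -10.24956) = (-3.3594736, 0.1114712)
b = 0.1114712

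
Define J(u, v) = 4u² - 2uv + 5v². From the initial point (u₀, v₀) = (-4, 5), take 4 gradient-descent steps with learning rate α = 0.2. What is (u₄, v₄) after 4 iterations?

(-8.096, 13.0768)

∇J = (8u - 2v, -2u + 10v)
(u₁, v₁) = (-4, 5) − 0.2·(-42, 58) = (4.4, -6.6)
(u₂, v₂) = (4.4, -6.6) − 0.2·(48.4, -74.8) = (-5.28, 8.36)
(u₃, v₃) = (-5.28, 8.36) − 0.2·(-58.96, 94.16) = (6.512, -10.472)
(u₄, v₄) = (6.512, -10.472) − 0.2·(73.04, -117.744) = (-8.096, 13.0768)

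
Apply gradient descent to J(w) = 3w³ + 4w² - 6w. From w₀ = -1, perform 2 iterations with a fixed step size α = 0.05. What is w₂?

J′(w) = 9w² + 8w - 6
Step 1: J′(-1) = -5; w₁ = -1 − 0.05·(-5) = -0.75
Step 2: J′(-0.75) = -6.9375; w₂ = -0.75 − 0.05·(-6.9375) = -0.403125

-0.403125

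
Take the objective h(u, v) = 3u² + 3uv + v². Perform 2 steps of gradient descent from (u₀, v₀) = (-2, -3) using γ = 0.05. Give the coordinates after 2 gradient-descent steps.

∇h = (6u + 3v, 3u + 2v)
Step 1: at (-2, -3), ∇h = (-21, -12) → (-2, -3) − 0.05·(-21, -12) = (-0.95, -2.4)
Step 2: at (-0.95, -2.4), ∇h = (-12.9, -7.65) → (-0.95, -2.4) − 0.05·(-12.9, -7.65) = (-0.305, -2.0175)

(-0.305, -2.0175)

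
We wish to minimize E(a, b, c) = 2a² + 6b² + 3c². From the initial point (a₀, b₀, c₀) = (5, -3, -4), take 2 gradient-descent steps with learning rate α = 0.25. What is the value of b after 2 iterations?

∇E = (4a, 12b, 6c)
Step 1: at (5, -3, -4), ∇E = (20, -36, -24) → (5, -3, -4) − 0.25·(20, -36, -24) = (0, 6, 2)
Step 2: at (0, 6, 2), ∇E = (0, 72, 12) → (0, 6, 2) − 0.25·(0, 72, 12) = (0, -12, -1)
b = -12

-12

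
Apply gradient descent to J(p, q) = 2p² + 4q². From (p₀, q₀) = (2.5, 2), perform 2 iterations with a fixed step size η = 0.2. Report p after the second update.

∇J = (4p, 8q)
(p₁, q₁) = (2.5, 2) − 0.2·(10, 16) = (0.5, -1.2)
(p₂, q₂) = (0.5, -1.2) − 0.2·(2, -9.6) = (0.1, 0.72)
p = 0.1

0.1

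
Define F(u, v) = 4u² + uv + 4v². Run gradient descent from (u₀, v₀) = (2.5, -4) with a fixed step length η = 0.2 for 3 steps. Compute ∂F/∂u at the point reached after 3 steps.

2

∇F = (8u + v, u + 8v)
(u₁, v₁) = (2.5, -4) − 0.2·(16, -29.5) = (-0.7, 1.9)
(u₂, v₂) = (-0.7, 1.9) − 0.2·(-3.7, 14.5) = (0.04, -1)
(u₃, v₃) = (0.04, -1) − 0.2·(-0.68, -7.96) = (0.176, 0.592)
∂F/∂u at (0.176, 0.592) = 2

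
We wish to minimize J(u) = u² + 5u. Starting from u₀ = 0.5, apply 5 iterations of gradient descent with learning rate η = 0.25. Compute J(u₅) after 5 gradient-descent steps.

J′(u) = 2u + 5
Step 1: J′(0.5) = 6; u₁ = 0.5 − 0.25·6 = -1
Step 2: J′(-1) = 3; u₂ = -1 − 0.25·3 = -1.75
Step 3: J′(-1.75) = 1.5; u₃ = -1.75 − 0.25·1.5 = -2.125
Step 4: J′(-2.125) = 0.75; u₄ = -2.125 − 0.25·0.75 = -2.3125
Step 5: J′(-2.3125) = 0.375; u₅ = -2.3125 − 0.25·0.375 = -2.40625
J(-2.40625) = -6.2412109375

-6.2412109375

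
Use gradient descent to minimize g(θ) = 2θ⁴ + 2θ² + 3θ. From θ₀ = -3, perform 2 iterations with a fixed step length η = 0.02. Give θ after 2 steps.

0.78

g′(θ) = 8θ³ + 4θ + 3
θ₁ = -3 − 0.02·(-225) = 1.5
θ₂ = 1.5 − 0.02·36 = 0.78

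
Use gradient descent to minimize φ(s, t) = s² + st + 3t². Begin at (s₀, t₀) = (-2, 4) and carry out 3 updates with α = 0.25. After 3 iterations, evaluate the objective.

1.3427734375

∇φ = (2s + t, s + 6t)
Step 1: at (-2, 4), ∇φ = (0, 22) → (-2, 4) − 0.25·(0, 22) = (-2, -1.5)
Step 2: at (-2, -1.5), ∇φ = (-5.5, -11) → (-2, -1.5) − 0.25·(-5.5, -11) = (-0.625, 1.25)
Step 3: at (-0.625, 1.25), ∇φ = (0, 6.875) → (-0.625, 1.25) − 0.25·(0, 6.875) = (-0.625, -0.46875)
φ(-0.625, -0.46875) = 1.3427734375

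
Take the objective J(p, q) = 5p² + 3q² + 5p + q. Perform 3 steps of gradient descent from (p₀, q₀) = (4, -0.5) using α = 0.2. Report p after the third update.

-5

∇J = (10p + 5, 6q + 1)
(p₁, q₁) = (4, -0.5) − 0.2·(45, -2) = (-5, -0.1)
(p₂, q₂) = (-5, -0.1) − 0.2·(-45, 0.4) = (4, -0.18)
(p₃, q₃) = (4, -0.18) − 0.2·(45, -0.08) = (-5, -0.164)
p = -5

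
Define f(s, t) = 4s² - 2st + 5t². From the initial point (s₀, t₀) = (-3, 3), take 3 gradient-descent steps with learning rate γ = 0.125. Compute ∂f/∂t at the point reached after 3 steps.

∇f = (8s - 2t, -2s + 10t)
(s₁, t₁) = (-3, 3) − 0.125·(-30, 36) = (0.75, -1.5)
(s₂, t₂) = (0.75, -1.5) − 0.125·(9, -16.5) = (-0.375, 0.5625)
(s₃, t₃) = (-0.375, 0.5625) − 0.125·(-4.125, 6.375) = (0.140625, -0.234375)
∂f/∂t at (0.140625, -0.234375) = -2.625

-2.625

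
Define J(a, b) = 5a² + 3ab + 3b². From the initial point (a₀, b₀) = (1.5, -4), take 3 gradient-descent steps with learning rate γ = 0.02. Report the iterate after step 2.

(1.3686, -3.2632)

∇J = (10a + 3b, 3a + 6b)
Step 1: at (1.5, -4), ∇J = (3, -19.5) → (1.5, -4) − 0.02·(3, -19.5) = (1.44, -3.61)
Step 2: at (1.44, -3.61), ∇J = (3.57, -17.34) → (1.44, -3.61) − 0.02·(3.57, -17.34) = (1.3686, -3.2632)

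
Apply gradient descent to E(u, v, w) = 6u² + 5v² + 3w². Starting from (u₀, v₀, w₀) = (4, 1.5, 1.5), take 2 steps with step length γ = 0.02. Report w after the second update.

∇E = (12u, 10v, 6w)
(u₁, v₁, w₁) = (4, 1.5, 1.5) − 0.02·(48, 15, 9) = (3.04, 1.2, 1.32)
(u₂, v₂, w₂) = (3.04, 1.2, 1.32) − 0.02·(36.48, 12, 7.92) = (2.3104, 0.96, 1.1616)
w = 1.1616

1.1616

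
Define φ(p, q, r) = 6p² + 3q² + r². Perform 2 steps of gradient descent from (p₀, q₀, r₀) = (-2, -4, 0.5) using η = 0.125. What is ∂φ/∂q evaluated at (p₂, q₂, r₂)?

-1.5

∇φ = (12p, 6q, 2r)
Step 1: at (-2, -4, 0.5), ∇φ = (-24, -24, 1) → (-2, -4, 0.5) − 0.125·(-24, -24, 1) = (1, -1, 0.375)
Step 2: at (1, -1, 0.375), ∇φ = (12, -6, 0.75) → (1, -1, 0.375) − 0.125·(12, -6, 0.75) = (-0.5, -0.25, 0.28125)
∂φ/∂q at (-0.5, -0.25, 0.28125) = -1.5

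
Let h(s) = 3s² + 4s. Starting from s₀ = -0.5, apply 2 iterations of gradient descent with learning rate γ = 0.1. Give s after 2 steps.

h′(s) = 6s + 4
s₁ = -0.5 − 0.1·1 = -0.6
s₂ = -0.6 − 0.1·0.4 = -0.64

-0.64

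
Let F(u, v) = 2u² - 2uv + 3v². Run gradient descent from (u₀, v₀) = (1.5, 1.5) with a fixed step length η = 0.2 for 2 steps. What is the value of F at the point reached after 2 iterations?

0.27

∇F = (4u - 2v, -2u + 6v)
Step 1: at (1.5, 1.5), ∇F = (3, 6) → (1.5, 1.5) − 0.2·(3, 6) = (0.9, 0.3)
Step 2: at (0.9, 0.3), ∇F = (3, 0) → (0.9, 0.3) − 0.2·(3, 0) = (0.3, 0.3)
F(0.3, 0.3) = 0.27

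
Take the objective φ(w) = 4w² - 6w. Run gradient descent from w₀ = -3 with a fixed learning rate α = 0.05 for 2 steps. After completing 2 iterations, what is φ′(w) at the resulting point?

φ′(w) = 8w - 6
w₁ = -3 − 0.05·(-30) = -1.5
w₂ = -1.5 − 0.05·(-18) = -0.6
φ′(w) at (-0.6) = -10.8

-10.8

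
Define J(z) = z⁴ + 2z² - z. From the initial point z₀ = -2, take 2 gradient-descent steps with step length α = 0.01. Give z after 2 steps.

-1.35561284

J′(z) = 4z³ + 4z - 1
z₁ = -2 − 0.01·(-41) = -1.59
z₂ = -1.59 − 0.01·(-23.438716) = -1.35561284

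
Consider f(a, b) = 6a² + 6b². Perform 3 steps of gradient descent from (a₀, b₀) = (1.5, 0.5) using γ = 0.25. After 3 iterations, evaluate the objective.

∇f = (12a, 12b)
(a₁, b₁) = (1.5, 0.5) − 0.25·(18, 6) = (-3, -1)
(a₂, b₂) = (-3, -1) − 0.25·(-36, -12) = (6, 2)
(a₃, b₃) = (6, 2) − 0.25·(72, 24) = (-12, -4)
f(-12, -4) = 960

960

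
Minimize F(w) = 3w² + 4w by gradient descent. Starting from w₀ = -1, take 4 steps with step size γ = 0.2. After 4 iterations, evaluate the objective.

-1.33333248

F′(w) = 6w + 4
Step 1: F′(-1) = -2; w₁ = -1 − 0.2·(-2) = -0.6
Step 2: F′(-0.6) = 0.4; w₂ = -0.6 − 0.2·0.4 = -0.68
Step 3: F′(-0.68) = -0.08; w₃ = -0.68 − 0.2·(-0.08) = -0.664
Step 4: F′(-0.664) = 0.016; w₄ = -0.664 − 0.2·0.016 = -0.6672
F(-0.6672) = -1.33333248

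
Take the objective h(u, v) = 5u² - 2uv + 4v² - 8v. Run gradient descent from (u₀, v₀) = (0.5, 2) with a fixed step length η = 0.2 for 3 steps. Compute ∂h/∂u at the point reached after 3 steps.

4.52

∇h = (10u - 2v, -2u + 8v - 8)
Step 1: at (0.5, 2), ∇h = (1, 7) → (0.5, 2) − 0.2·(1, 7) = (0.3, 0.6)
Step 2: at (0.3, 0.6), ∇h = (1.8, -3.8) → (0.3, 0.6) − 0.2·(1.8, -3.8) = (-0.06, 1.36)
Step 3: at (-0.06, 1.36), ∇h = (-3.32, 3) → (-0.06, 1.36) − 0.2·(-3.32, 3) = (0.604, 0.76)
∂h/∂u at (0.604, 0.76) = 4.52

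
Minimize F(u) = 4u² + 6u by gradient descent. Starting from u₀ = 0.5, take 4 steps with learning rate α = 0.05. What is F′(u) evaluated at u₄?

1.296

F′(u) = 8u + 6
u₁ = 0.5 − 0.05·10 = 0
u₂ = 0 − 0.05·6 = -0.3
u₃ = -0.3 − 0.05·3.6 = -0.48
u₄ = -0.48 − 0.05·2.16 = -0.588
F′(u) at (-0.588) = 1.296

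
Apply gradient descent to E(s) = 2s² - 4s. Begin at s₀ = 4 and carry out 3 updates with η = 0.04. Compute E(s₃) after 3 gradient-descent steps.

E′(s) = 4s - 4
s₁ = 4 − 0.04·12 = 3.52
s₂ = 3.52 − 0.04·10.08 = 3.1168
s₃ = 3.1168 − 0.04·8.4672 = 2.778112
E(2.778112) = 4.323364569088

4.323364569088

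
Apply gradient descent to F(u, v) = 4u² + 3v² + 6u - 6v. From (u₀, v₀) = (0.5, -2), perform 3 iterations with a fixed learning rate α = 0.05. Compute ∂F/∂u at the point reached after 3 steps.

2.16

∇F = (8u + 6, 6v - 6)
(u₁, v₁) = (0.5, -2) − 0.05·(10, -18) = (0, -1.1)
(u₂, v₂) = (0, -1.1) − 0.05·(6, -12.6) = (-0.3, -0.47)
(u₃, v₃) = (-0.3, -0.47) − 0.05·(3.6, -8.82) = (-0.48, -0.029)
∂F/∂u at (-0.48, -0.029) = 2.16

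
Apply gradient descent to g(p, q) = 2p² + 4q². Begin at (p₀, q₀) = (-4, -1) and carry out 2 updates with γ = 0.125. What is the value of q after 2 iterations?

0

∇g = (4p, 8q)
(p₁, q₁) = (-4, -1) − 0.125·(-16, -8) = (-2, 0)
(p₂, q₂) = (-2, 0) − 0.125·(-8, 0) = (-1, 0)
q = 0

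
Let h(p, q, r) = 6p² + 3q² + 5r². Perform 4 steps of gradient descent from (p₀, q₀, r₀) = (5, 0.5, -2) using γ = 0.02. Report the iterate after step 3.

∇h = (12p, 6q, 10r)
Step 1: at (5, 0.5, -2), ∇h = (60, 3, -20) → (5, 0.5, -2) − 0.02·(60, 3, -20) = (3.8, 0.44, -1.6)
Step 2: at (3.8, 0.44, -1.6), ∇h = (45.6, 2.64, -16) → (3.8, 0.44, -1.6) − 0.02·(45.6, 2.64, -16) = (2.888, 0.3872, -1.28)
Step 3: at (2.888, 0.3872, -1.28), ∇h = (34.656, 2.3232, -12.8) → (2.888, 0.3872, -1.28) − 0.02·(34.656, 2.3232, -12.8) = (2.19488, 0.340736, -1.024)

(2.19488, 0.340736, -1.024)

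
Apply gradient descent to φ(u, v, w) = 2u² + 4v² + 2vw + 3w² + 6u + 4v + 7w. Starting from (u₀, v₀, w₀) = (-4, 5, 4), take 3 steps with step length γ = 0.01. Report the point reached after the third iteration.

(-3.71184, 3.584716, 2.871904)

∇φ = (4u + 6, 8v + 2w + 4, 2v + 6w + 7)
Step 1: at (-4, 5, 4), ∇φ = (-10, 52, 41) → (-4, 5, 4) − 0.01·(-10, 52, 41) = (-3.9, 4.48, 3.59)
Step 2: at (-3.9, 4.48, 3.59), ∇φ = (-9.6, 47.02, 37.5) → (-3.9, 4.48, 3.59) − 0.01·(-9.6, 47.02, 37.5) = (-3.804, 4.0098, 3.215)
Step 3: at (-3.804, 4.0098, 3.215), ∇φ = (-9.216, 42.5084, 34.3096) → (-3.804, 4.0098, 3.215) − 0.01·(-9.216, 42.5084, 34.3096) = (-3.71184, 3.584716, 2.871904)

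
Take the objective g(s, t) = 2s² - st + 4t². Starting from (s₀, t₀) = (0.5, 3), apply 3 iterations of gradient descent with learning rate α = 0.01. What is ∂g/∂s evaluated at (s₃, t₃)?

-0.2619645

∇g = (4s - t, -s + 8t)
(s₁, t₁) = (0.5, 3) − 0.01·(-1, 23.5) = (0.51, 2.765)
(s₂, t₂) = (0.51, 2.765) − 0.01·(-0.725, 21.61) = (0.51725, 2.5489)
(s₃, t₃) = (0.51725, 2.5489) − 0.01·(-0.4799, 19.87395) = (0.522049, 2.3501605)
∂g/∂s at (0.522049, 2.3501605) = -0.2619645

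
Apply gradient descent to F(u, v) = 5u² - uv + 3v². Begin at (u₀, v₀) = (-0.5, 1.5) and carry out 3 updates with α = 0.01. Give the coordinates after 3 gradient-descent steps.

∇F = (10u - v, -u + 6v)
Step 1: at (-0.5, 1.5), ∇F = (-6.5, 9.5) → (-0.5, 1.5) − 0.01·(-6.5, 9.5) = (-0.435, 1.405)
Step 2: at (-0.435, 1.405), ∇F = (-5.755, 8.865) → (-0.435, 1.405) − 0.01·(-5.755, 8.865) = (-0.37745, 1.31635)
Step 3: at (-0.37745, 1.31635), ∇F = (-5.09085, 8.27555) → (-0.37745, 1.31635) − 0.01·(-5.09085, 8.27555) = (-0.3265415, 1.2335945)

(-0.3265415, 1.2335945)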